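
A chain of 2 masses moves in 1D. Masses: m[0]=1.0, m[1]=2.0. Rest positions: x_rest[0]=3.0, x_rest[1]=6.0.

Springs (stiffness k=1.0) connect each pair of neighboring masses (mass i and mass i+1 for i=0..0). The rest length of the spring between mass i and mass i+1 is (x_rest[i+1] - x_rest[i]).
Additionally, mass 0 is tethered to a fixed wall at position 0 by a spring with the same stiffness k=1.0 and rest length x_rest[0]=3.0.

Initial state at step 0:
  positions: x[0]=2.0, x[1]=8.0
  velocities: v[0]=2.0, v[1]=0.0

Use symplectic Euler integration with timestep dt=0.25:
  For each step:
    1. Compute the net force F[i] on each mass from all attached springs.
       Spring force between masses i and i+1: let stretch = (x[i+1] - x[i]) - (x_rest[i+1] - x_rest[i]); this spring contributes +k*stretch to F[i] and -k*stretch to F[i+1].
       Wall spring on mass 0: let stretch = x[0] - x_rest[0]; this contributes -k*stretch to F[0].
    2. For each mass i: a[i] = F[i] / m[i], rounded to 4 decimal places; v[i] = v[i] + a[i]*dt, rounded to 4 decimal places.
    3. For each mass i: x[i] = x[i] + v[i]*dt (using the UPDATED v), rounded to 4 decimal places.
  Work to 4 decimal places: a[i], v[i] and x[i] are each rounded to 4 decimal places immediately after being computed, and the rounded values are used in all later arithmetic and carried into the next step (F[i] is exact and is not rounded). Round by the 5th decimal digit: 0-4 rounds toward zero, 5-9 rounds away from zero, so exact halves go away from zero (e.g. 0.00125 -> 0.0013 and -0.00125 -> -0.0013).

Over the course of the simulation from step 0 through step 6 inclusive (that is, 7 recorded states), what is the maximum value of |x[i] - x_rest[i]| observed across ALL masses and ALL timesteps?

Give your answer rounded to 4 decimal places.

Step 0: x=[2.0000 8.0000] v=[2.0000 0.0000]
Step 1: x=[2.7500 7.9063] v=[3.0000 -0.3750]
Step 2: x=[3.6504 7.7452] v=[3.6016 -0.6446]
Step 3: x=[4.5786 7.5498] v=[3.7127 -0.7815]
Step 4: x=[5.4063 7.3553] v=[3.3109 -0.7779]
Step 5: x=[6.0180 7.1937] v=[2.4466 -0.6465]
Step 6: x=[6.3270 7.0891] v=[1.2360 -0.4185]
Max displacement = 3.3270

Answer: 3.3270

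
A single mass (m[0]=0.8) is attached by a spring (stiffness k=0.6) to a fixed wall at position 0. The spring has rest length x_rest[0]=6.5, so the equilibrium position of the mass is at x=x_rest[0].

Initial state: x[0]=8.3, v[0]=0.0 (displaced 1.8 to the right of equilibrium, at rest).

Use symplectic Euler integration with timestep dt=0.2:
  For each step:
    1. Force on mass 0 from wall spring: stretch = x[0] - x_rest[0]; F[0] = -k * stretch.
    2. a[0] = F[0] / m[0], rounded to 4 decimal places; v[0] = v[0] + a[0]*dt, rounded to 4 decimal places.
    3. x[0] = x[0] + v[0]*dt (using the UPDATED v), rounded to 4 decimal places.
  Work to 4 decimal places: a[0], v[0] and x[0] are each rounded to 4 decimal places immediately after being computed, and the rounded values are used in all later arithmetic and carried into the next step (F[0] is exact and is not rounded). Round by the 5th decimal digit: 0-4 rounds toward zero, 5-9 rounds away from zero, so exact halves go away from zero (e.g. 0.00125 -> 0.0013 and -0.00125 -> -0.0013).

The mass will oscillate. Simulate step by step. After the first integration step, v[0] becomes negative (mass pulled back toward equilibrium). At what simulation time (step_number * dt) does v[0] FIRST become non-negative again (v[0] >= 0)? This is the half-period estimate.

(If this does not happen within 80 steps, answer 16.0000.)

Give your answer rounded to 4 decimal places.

Answer: 3.8000

Derivation:
Step 0: x=[8.3000] v=[0.0000]
Step 1: x=[8.2460] v=[-0.2700]
Step 2: x=[8.1396] v=[-0.5319]
Step 3: x=[7.9840] v=[-0.7778]
Step 4: x=[7.7839] v=[-1.0004]
Step 5: x=[7.5453] v=[-1.1930]
Step 6: x=[7.2753] v=[-1.3498]
Step 7: x=[6.9821] v=[-1.4661]
Step 8: x=[6.6744] v=[-1.5384]
Step 9: x=[6.3615] v=[-1.5646]
Step 10: x=[6.0527] v=[-1.5438]
Step 11: x=[5.7574] v=[-1.4767]
Step 12: x=[5.4843] v=[-1.3653]
Step 13: x=[5.2417] v=[-1.2129]
Step 14: x=[5.0369] v=[-1.0242]
Step 15: x=[4.8760] v=[-0.8047]
Step 16: x=[4.7638] v=[-0.5611]
Step 17: x=[4.7037] v=[-0.3007]
Step 18: x=[4.6974] v=[-0.0313]
Step 19: x=[4.7452] v=[0.2391]
First v>=0 after going negative at step 19, time=3.8000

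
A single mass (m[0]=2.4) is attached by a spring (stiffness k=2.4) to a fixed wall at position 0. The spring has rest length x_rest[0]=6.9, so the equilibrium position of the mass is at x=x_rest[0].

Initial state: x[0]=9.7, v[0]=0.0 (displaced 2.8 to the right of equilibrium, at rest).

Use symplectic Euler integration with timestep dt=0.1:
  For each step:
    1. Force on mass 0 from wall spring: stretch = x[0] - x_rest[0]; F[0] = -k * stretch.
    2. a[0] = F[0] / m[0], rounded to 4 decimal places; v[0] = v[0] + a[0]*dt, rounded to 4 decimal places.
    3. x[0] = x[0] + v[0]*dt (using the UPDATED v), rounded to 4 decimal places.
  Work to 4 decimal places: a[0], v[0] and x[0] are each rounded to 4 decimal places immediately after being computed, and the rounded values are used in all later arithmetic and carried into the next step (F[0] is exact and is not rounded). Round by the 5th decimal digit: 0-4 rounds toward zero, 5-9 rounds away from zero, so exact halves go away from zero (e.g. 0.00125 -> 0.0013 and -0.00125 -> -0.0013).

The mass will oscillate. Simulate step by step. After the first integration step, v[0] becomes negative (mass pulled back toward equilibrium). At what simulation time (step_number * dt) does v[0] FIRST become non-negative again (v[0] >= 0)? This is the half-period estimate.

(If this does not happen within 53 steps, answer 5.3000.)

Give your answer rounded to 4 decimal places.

Answer: 3.2000

Derivation:
Step 0: x=[9.7000] v=[0.0000]
Step 1: x=[9.6720] v=[-0.2800]
Step 2: x=[9.6163] v=[-0.5572]
Step 3: x=[9.5334] v=[-0.8288]
Step 4: x=[9.4242] v=[-1.0921]
Step 5: x=[9.2898] v=[-1.3445]
Step 6: x=[9.1315] v=[-1.5835]
Step 7: x=[8.9508] v=[-1.8067]
Step 8: x=[8.7496] v=[-2.0118]
Step 9: x=[8.5299] v=[-2.1968]
Step 10: x=[8.2939] v=[-2.3598]
Step 11: x=[8.0440] v=[-2.4992]
Step 12: x=[7.7826] v=[-2.6136]
Step 13: x=[7.5124] v=[-2.7019]
Step 14: x=[7.2361] v=[-2.7631]
Step 15: x=[6.9564] v=[-2.7967]
Step 16: x=[6.6762] v=[-2.8023]
Step 17: x=[6.3982] v=[-2.7799]
Step 18: x=[6.1252] v=[-2.7297]
Step 19: x=[5.8600] v=[-2.6522]
Step 20: x=[5.6052] v=[-2.5482]
Step 21: x=[5.3633] v=[-2.4187]
Step 22: x=[5.1368] v=[-2.2650]
Step 23: x=[4.9279] v=[-2.0887]
Step 24: x=[4.7388] v=[-1.8915]
Step 25: x=[4.5713] v=[-1.6754]
Step 26: x=[4.4271] v=[-1.4425]
Step 27: x=[4.3076] v=[-1.1952]
Step 28: x=[4.2140] v=[-0.9360]
Step 29: x=[4.1473] v=[-0.6674]
Step 30: x=[4.1081] v=[-0.3921]
Step 31: x=[4.0968] v=[-0.1129]
Step 32: x=[4.1135] v=[0.1674]
First v>=0 after going negative at step 32, time=3.2000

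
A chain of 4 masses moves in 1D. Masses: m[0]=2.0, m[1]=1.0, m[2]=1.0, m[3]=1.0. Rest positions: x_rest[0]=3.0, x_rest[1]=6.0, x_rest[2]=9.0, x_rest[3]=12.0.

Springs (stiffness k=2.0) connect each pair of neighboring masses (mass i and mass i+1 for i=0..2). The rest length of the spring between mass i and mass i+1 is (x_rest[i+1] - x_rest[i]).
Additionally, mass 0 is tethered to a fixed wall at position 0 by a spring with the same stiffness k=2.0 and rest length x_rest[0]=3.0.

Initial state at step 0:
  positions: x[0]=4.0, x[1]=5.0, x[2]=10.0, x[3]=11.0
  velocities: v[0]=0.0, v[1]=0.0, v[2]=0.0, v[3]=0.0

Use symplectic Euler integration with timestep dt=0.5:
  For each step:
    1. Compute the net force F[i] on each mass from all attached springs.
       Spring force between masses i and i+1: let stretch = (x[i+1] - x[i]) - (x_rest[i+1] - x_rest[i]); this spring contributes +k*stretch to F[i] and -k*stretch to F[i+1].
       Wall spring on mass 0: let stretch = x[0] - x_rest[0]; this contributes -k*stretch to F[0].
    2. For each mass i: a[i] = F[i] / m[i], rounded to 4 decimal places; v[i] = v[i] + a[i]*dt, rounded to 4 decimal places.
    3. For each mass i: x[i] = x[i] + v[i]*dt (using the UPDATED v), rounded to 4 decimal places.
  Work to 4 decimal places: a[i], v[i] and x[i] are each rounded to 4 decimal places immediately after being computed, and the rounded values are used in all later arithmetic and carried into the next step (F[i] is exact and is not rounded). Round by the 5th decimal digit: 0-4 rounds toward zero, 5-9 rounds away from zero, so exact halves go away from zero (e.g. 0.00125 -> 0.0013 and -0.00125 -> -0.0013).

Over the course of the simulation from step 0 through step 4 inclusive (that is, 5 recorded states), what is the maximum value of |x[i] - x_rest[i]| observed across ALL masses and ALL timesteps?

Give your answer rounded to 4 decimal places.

Answer: 1.9063

Derivation:
Step 0: x=[4.0000 5.0000 10.0000 11.0000] v=[0.0000 0.0000 0.0000 0.0000]
Step 1: x=[3.2500 7.0000 8.0000 12.0000] v=[-1.5000 4.0000 -4.0000 2.0000]
Step 2: x=[2.6250 7.6250 7.5000 12.5000] v=[-1.2500 1.2500 -1.0000 1.0000]
Step 3: x=[2.5938 5.6875 9.5625 12.0000] v=[-0.0625 -3.8750 4.1250 -1.0000]
Step 4: x=[2.6876 4.1407 10.9063 11.7813] v=[0.1875 -3.0937 2.6875 -0.4375]
Max displacement = 1.9063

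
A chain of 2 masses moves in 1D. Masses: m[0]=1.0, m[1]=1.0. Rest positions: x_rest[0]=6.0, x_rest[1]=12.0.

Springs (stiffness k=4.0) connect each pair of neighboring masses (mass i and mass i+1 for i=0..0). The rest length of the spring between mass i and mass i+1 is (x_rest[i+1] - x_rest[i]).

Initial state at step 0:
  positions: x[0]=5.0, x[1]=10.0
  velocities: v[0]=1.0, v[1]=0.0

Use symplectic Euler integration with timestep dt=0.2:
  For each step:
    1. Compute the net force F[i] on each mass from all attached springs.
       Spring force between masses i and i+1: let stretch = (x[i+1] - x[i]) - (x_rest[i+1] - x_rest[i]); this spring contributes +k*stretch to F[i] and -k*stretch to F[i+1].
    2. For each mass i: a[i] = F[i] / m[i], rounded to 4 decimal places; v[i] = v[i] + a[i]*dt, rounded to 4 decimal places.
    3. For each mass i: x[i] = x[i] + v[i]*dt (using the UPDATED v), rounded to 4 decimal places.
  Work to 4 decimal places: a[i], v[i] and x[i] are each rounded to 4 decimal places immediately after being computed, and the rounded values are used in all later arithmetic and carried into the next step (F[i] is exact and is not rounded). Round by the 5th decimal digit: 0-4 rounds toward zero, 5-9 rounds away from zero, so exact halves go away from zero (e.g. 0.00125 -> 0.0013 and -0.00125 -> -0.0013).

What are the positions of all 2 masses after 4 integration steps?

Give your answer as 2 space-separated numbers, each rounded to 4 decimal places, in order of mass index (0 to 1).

Answer: 4.5968 11.2032

Derivation:
Step 0: x=[5.0000 10.0000] v=[1.0000 0.0000]
Step 1: x=[5.0400 10.1600] v=[0.2000 0.8000]
Step 2: x=[4.9392 10.4608] v=[-0.5040 1.5040]
Step 3: x=[4.7619 10.8381] v=[-0.8867 1.8867]
Step 4: x=[4.5968 11.2032] v=[-0.8257 1.8257]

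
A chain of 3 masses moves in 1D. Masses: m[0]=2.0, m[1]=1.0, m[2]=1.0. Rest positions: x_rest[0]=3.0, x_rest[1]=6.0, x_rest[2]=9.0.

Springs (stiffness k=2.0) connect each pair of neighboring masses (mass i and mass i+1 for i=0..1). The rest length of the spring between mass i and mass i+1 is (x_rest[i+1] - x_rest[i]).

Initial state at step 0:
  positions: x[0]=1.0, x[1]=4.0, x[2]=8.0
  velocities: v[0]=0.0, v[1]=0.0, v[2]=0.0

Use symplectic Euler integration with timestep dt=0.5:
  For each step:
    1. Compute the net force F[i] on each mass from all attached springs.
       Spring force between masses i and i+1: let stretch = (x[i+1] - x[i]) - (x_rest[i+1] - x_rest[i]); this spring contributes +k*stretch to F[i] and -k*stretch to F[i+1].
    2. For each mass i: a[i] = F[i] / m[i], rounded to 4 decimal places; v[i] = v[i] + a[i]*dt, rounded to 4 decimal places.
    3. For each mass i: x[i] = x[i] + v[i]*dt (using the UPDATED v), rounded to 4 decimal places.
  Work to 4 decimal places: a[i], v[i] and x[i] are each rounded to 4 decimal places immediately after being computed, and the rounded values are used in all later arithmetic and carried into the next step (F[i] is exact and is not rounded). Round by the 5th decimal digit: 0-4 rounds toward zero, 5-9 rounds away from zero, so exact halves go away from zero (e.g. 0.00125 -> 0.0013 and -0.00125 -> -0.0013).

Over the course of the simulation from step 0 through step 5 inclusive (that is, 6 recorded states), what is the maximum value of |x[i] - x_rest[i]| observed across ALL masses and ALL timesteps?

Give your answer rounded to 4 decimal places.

Answer: 2.2968

Derivation:
Step 0: x=[1.0000 4.0000 8.0000] v=[0.0000 0.0000 0.0000]
Step 1: x=[1.0000 4.5000 7.5000] v=[0.0000 1.0000 -1.0000]
Step 2: x=[1.1250 4.7500 7.0000] v=[0.2500 0.5000 -1.0000]
Step 3: x=[1.4063 4.3125 6.8750] v=[0.5625 -0.8750 -0.2500]
Step 4: x=[1.6641 3.7032 6.9688] v=[0.5156 -1.2187 0.1875]
Step 5: x=[1.6817 3.7071 6.9298] v=[0.0352 0.0078 -0.0781]
Max displacement = 2.2968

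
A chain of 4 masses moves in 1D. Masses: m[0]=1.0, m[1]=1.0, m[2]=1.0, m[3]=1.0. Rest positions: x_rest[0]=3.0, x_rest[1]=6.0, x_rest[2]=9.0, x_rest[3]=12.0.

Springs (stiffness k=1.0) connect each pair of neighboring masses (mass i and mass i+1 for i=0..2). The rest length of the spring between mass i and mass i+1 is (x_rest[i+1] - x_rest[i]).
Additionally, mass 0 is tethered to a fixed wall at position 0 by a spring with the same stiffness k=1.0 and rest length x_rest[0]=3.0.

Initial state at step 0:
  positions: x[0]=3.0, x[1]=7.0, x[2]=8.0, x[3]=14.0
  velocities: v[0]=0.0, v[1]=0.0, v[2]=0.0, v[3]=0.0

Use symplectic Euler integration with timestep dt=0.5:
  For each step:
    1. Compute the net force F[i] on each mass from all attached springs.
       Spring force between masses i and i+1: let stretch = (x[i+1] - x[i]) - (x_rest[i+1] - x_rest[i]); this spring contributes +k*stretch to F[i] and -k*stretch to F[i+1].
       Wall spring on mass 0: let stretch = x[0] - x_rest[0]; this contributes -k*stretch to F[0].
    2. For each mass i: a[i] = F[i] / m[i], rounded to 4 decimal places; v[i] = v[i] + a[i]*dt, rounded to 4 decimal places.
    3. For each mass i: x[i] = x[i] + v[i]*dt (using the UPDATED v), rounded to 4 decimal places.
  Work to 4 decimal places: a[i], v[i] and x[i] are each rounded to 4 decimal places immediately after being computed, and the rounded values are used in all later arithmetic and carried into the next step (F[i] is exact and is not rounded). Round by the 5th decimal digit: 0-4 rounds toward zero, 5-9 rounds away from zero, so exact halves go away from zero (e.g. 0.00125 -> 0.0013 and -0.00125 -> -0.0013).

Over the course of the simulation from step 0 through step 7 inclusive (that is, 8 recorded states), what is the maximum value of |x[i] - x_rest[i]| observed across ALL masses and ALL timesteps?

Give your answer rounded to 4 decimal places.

Step 0: x=[3.0000 7.0000 8.0000 14.0000] v=[0.0000 0.0000 0.0000 0.0000]
Step 1: x=[3.2500 6.2500 9.2500 13.2500] v=[0.5000 -1.5000 2.5000 -1.5000]
Step 2: x=[3.4375 5.5000 10.7500 12.2500] v=[0.3750 -1.5000 3.0000 -2.0000]
Step 3: x=[3.2813 5.5469 11.3125 11.6250] v=[-0.3125 0.0938 1.1250 -1.2500]
Step 4: x=[2.8711 6.4688 10.5117 11.6719] v=[-0.8204 1.8438 -1.6016 0.0938]
Step 5: x=[2.6426 7.5020 8.9902 12.1788] v=[-0.4571 2.0664 -3.0430 1.0137]
Step 6: x=[2.9683 7.6924 7.8938 12.6385] v=[0.6513 0.3808 -2.1928 0.9194]
Step 7: x=[3.7329 6.7521 7.9333 12.6621] v=[1.5292 -1.8806 0.0789 0.0471]
Max displacement = 2.3125

Answer: 2.3125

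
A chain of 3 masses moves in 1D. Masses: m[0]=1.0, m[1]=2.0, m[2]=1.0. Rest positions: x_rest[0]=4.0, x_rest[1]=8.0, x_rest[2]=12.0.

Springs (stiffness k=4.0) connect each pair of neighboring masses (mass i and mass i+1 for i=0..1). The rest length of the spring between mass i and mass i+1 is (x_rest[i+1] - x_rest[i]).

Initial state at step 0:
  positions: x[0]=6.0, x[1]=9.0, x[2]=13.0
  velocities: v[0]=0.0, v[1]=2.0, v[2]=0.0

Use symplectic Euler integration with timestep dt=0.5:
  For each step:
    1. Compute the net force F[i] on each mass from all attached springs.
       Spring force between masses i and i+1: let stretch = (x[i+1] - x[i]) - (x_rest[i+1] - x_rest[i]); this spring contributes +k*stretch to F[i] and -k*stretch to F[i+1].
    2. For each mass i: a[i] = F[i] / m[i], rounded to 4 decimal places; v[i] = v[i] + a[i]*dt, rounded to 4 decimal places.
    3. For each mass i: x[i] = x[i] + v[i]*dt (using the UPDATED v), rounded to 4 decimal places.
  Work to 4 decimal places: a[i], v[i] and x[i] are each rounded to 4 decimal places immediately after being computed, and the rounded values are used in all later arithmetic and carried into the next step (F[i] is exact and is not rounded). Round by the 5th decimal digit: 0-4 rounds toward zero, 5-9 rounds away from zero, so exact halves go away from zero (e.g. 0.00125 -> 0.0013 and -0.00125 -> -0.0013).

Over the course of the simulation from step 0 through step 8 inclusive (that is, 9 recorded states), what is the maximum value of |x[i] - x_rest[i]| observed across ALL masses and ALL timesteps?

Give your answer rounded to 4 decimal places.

Step 0: x=[6.0000 9.0000 13.0000] v=[0.0000 2.0000 0.0000]
Step 1: x=[5.0000 10.5000 13.0000] v=[-2.0000 3.0000 0.0000]
Step 2: x=[5.5000 10.5000 14.5000] v=[1.0000 0.0000 3.0000]
Step 3: x=[7.0000 10.0000 16.0000] v=[3.0000 -1.0000 3.0000]
Step 4: x=[7.5000 11.0000 15.5000] v=[1.0000 2.0000 -1.0000]
Step 5: x=[7.5000 12.5000 14.5000] v=[0.0000 3.0000 -2.0000]
Step 6: x=[8.5000 12.5000 15.5000] v=[2.0000 0.0000 2.0000]
Step 7: x=[9.5000 12.0000 17.5000] v=[2.0000 -1.0000 4.0000]
Step 8: x=[9.0000 13.0000 18.0000] v=[-1.0000 2.0000 1.0000]
Max displacement = 6.0000

Answer: 6.0000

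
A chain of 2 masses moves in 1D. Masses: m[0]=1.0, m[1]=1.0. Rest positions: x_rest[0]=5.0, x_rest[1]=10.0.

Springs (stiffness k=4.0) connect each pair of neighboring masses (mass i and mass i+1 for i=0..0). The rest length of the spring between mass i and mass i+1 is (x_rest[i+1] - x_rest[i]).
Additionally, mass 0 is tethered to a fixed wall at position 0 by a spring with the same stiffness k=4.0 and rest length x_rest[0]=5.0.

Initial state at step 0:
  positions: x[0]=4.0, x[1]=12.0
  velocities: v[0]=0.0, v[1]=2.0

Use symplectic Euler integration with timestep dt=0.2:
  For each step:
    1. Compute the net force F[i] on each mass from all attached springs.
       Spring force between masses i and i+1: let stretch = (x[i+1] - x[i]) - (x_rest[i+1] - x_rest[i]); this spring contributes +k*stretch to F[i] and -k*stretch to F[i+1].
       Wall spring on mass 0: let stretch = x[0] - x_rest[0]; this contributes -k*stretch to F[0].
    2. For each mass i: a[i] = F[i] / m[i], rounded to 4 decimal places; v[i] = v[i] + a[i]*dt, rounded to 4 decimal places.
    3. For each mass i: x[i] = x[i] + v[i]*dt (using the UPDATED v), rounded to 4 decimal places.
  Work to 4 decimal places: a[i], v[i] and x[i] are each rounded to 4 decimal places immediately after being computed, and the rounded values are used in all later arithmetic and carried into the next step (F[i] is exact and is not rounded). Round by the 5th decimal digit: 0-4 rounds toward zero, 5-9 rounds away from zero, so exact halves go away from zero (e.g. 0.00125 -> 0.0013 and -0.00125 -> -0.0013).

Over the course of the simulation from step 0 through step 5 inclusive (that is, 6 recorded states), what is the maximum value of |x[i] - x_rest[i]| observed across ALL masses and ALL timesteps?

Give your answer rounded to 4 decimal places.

Answer: 2.4265

Derivation:
Step 0: x=[4.0000 12.0000] v=[0.0000 2.0000]
Step 1: x=[4.6400 11.9200] v=[3.2000 -0.4000]
Step 2: x=[5.7024 11.4752] v=[5.3120 -2.2240]
Step 3: x=[6.7761 10.9068] v=[5.3683 -2.8422]
Step 4: x=[7.4265 10.4774] v=[3.2520 -2.1468]
Step 5: x=[7.3768 10.3599] v=[-0.2485 -0.5875]
Max displacement = 2.4265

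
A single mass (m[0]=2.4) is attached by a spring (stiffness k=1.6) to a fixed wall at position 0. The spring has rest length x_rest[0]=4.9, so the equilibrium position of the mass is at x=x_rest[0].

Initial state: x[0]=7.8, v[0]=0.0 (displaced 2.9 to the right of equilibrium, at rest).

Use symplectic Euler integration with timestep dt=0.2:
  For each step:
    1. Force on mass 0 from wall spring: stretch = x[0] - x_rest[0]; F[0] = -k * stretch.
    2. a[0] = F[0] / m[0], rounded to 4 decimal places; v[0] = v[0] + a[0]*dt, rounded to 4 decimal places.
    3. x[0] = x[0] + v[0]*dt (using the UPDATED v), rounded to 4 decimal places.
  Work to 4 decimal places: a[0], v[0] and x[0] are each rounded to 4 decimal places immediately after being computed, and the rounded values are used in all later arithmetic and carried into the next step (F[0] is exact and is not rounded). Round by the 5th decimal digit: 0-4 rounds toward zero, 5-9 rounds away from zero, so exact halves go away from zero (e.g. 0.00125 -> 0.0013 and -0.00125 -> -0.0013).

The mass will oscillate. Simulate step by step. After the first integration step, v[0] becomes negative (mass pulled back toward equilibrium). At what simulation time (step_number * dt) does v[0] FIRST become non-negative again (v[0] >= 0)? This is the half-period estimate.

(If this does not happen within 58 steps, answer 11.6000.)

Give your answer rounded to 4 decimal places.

Step 0: x=[7.8000] v=[0.0000]
Step 1: x=[7.7227] v=[-0.3867]
Step 2: x=[7.5701] v=[-0.7631]
Step 3: x=[7.3463] v=[-1.1191]
Step 4: x=[7.0572] v=[-1.4453]
Step 5: x=[6.7106] v=[-1.7329]
Step 6: x=[6.3157] v=[-1.9743]
Step 7: x=[5.8831] v=[-2.1631]
Step 8: x=[5.4243] v=[-2.2942]
Step 9: x=[4.9515] v=[-2.3641]
Step 10: x=[4.4773] v=[-2.3710]
Step 11: x=[4.0144] v=[-2.3146]
Step 12: x=[3.5751] v=[-2.1965]
Step 13: x=[3.1711] v=[-2.0198]
Step 14: x=[2.8132] v=[-1.7893]
Step 15: x=[2.5110] v=[-1.5111]
Step 16: x=[2.2725] v=[-1.1926]
Step 17: x=[2.1040] v=[-0.8423]
Step 18: x=[2.0101] v=[-0.4695]
Step 19: x=[1.9933] v=[-0.0842]
Step 20: x=[2.0540] v=[0.3034]
First v>=0 after going negative at step 20, time=4.0000

Answer: 4.0000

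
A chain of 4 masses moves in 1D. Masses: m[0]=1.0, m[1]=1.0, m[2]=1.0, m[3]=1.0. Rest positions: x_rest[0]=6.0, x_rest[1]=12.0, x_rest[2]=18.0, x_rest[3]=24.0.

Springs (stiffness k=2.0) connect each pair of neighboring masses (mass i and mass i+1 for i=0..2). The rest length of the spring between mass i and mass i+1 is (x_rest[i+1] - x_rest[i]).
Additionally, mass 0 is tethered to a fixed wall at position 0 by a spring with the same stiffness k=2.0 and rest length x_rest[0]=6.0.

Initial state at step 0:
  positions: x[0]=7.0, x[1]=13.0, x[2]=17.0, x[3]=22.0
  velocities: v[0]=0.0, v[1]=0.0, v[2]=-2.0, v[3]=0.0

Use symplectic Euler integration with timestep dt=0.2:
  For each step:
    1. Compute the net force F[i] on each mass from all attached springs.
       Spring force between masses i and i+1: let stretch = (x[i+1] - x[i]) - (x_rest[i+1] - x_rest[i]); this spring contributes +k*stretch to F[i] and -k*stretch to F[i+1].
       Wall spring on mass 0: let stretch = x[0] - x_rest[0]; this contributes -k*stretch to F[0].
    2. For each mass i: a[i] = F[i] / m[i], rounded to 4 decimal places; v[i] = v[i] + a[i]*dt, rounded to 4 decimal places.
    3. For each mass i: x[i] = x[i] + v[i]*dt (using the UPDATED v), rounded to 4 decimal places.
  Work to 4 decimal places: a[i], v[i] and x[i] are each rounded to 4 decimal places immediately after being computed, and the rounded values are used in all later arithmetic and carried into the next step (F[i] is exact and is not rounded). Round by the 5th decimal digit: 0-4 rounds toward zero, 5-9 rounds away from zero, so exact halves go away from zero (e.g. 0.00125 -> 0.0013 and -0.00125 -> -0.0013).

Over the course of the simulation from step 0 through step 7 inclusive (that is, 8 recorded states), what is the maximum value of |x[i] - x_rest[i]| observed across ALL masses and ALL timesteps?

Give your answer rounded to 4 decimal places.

Step 0: x=[7.0000 13.0000 17.0000 22.0000] v=[0.0000 0.0000 -2.0000 0.0000]
Step 1: x=[6.9200 12.8400 16.6800 22.0800] v=[-0.4000 -0.8000 -1.6000 0.4000]
Step 2: x=[6.7600 12.5136 16.4848 22.2080] v=[-0.8000 -1.6320 -0.9760 0.6400]
Step 3: x=[6.5195 12.0446 16.4298 22.3581] v=[-1.2026 -2.3450 -0.2752 0.7507]
Step 4: x=[6.1994 11.4844 16.4982 22.5140] v=[-1.6004 -2.8010 0.3420 0.7794]
Step 5: x=[5.8062 10.9025 16.6468 22.6686] v=[-1.9662 -2.9095 0.7428 0.7731]
Step 6: x=[5.3562 10.3724 16.8176 22.8215] v=[-2.2502 -2.6503 0.8538 0.7644]
Step 7: x=[4.8790 9.9567 16.9531 22.9741] v=[-2.3862 -2.0787 0.6773 0.7628]
Max displacement = 2.0433

Answer: 2.0433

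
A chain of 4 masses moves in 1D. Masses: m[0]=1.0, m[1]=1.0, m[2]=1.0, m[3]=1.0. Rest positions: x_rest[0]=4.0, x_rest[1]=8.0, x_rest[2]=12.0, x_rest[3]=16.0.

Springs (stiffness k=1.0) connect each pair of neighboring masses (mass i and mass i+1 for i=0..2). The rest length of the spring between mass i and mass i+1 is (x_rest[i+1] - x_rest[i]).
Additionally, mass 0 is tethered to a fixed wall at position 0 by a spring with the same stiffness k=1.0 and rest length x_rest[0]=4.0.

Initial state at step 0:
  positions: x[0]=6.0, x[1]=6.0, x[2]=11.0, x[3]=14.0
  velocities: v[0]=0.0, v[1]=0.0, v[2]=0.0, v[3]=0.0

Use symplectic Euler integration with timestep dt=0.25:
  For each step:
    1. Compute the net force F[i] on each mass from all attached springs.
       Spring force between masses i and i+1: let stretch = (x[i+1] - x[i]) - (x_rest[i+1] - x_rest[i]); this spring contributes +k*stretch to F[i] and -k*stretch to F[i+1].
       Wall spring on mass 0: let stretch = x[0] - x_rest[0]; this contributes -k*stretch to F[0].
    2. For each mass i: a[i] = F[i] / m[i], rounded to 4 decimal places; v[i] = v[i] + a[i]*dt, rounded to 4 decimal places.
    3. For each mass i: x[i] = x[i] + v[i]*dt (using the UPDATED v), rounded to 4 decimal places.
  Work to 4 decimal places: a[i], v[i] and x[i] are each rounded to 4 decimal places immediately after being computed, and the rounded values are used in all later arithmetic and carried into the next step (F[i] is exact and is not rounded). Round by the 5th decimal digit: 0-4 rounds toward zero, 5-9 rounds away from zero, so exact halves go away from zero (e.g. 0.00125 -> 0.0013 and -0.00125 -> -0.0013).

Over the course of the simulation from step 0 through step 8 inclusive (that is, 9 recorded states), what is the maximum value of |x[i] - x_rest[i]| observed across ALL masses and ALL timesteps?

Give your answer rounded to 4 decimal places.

Answer: 2.4116

Derivation:
Step 0: x=[6.0000 6.0000 11.0000 14.0000] v=[0.0000 0.0000 0.0000 0.0000]
Step 1: x=[5.6250 6.3125 10.8750 14.0625] v=[-1.5000 1.2500 -0.5000 0.2500]
Step 2: x=[4.9414 6.8672 10.6641 14.1758] v=[-2.7344 2.2188 -0.8438 0.4531]
Step 3: x=[4.0693 7.5389 10.4353 14.3196] v=[-3.4883 2.6866 -0.9151 0.5752]
Step 4: x=[3.1598 8.1747 10.2683 14.4706] v=[-3.6382 2.5433 -0.6681 0.6041]
Step 5: x=[2.3662 8.6280 10.2331 14.6090] v=[-3.1744 1.8130 -0.1409 0.5535]
Step 6: x=[1.8161 8.7902 10.3711 14.7239] v=[-2.2005 0.6488 0.5518 0.4595]
Step 7: x=[1.5884 8.6153 10.6823 14.8167] v=[-0.9110 -0.6995 1.2448 0.3713]
Step 8: x=[1.7006 8.1304 11.1227 14.9011] v=[0.4486 -1.9395 1.7617 0.3377]
Max displacement = 2.4116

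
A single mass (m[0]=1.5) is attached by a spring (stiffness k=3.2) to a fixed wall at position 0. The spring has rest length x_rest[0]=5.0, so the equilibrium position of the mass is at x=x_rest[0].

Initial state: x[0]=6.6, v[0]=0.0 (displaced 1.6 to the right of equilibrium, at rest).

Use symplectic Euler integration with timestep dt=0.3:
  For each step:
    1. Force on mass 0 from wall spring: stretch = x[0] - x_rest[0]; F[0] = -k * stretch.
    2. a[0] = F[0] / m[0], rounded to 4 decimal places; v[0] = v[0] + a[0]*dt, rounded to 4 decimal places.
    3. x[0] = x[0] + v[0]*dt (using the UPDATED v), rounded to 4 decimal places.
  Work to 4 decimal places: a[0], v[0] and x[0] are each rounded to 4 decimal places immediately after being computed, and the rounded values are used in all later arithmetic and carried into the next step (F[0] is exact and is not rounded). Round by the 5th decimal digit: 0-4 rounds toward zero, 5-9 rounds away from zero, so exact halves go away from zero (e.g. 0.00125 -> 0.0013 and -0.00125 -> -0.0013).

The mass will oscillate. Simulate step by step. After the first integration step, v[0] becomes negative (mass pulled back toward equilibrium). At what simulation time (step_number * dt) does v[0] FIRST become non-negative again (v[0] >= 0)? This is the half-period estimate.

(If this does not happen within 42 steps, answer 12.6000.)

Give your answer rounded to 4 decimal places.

Step 0: x=[6.6000] v=[0.0000]
Step 1: x=[6.2928] v=[-1.0240]
Step 2: x=[5.7374] v=[-1.8514]
Step 3: x=[5.0404] v=[-2.3233]
Step 4: x=[4.3356] v=[-2.3492]
Step 5: x=[3.7584] v=[-1.9240]
Step 6: x=[3.4196] v=[-1.1294]
Step 7: x=[3.3842] v=[-0.1180]
Step 8: x=[3.6590] v=[0.9161]
First v>=0 after going negative at step 8, time=2.4000

Answer: 2.4000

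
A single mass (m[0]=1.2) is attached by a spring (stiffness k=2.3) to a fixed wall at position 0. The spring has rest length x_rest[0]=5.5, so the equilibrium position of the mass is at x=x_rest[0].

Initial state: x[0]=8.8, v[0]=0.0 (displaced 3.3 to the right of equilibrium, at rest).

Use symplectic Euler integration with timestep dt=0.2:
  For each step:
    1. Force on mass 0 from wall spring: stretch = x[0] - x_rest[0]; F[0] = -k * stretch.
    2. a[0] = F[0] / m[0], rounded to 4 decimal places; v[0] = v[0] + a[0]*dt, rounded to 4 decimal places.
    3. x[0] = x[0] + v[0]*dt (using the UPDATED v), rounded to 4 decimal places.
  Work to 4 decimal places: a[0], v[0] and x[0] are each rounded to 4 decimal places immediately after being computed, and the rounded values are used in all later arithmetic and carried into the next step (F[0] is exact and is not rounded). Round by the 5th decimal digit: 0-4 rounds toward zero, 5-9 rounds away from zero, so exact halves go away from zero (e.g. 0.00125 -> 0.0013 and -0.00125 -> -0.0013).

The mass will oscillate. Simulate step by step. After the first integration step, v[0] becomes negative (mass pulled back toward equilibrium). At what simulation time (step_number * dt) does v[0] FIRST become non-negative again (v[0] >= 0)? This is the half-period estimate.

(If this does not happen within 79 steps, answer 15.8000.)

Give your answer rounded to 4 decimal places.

Answer: 2.4000

Derivation:
Step 0: x=[8.8000] v=[0.0000]
Step 1: x=[8.5470] v=[-1.2650]
Step 2: x=[8.0604] v=[-2.4330]
Step 3: x=[7.3775] v=[-3.4145]
Step 4: x=[6.5507] v=[-4.1342]
Step 5: x=[5.6433] v=[-4.5370]
Step 6: x=[4.7249] v=[-4.5919]
Step 7: x=[3.8659] v=[-4.2948]
Step 8: x=[3.1322] v=[-3.6684]
Step 9: x=[2.5801] v=[-2.7607]
Step 10: x=[2.2518] v=[-1.6414]
Step 11: x=[2.1725] v=[-0.3963]
Step 12: x=[2.3483] v=[0.8792]
First v>=0 after going negative at step 12, time=2.4000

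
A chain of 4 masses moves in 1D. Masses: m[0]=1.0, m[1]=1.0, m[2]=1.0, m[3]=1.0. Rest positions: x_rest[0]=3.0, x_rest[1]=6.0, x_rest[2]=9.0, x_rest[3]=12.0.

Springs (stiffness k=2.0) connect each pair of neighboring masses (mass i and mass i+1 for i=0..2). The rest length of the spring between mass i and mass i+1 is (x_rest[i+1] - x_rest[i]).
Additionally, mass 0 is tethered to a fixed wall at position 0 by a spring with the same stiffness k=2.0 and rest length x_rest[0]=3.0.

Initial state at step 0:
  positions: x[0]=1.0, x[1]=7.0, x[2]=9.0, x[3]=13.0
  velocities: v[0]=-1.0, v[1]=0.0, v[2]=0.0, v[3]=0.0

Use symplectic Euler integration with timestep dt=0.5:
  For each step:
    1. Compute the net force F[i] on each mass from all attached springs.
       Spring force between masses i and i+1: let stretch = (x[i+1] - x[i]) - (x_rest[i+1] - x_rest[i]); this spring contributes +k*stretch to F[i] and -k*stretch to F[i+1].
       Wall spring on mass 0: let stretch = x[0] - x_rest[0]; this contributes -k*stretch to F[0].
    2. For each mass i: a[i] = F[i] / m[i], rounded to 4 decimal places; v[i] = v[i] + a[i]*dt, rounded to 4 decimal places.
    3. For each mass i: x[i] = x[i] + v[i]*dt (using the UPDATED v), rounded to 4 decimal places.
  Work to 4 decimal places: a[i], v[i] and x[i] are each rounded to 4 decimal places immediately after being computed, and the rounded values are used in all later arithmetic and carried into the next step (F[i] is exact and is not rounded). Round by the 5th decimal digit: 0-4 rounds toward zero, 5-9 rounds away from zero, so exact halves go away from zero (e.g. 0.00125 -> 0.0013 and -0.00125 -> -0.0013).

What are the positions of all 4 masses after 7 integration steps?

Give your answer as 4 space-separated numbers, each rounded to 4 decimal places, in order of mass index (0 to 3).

Step 0: x=[1.0000 7.0000 9.0000 13.0000] v=[-1.0000 0.0000 0.0000 0.0000]
Step 1: x=[3.0000 5.0000 10.0000 12.5000] v=[4.0000 -4.0000 2.0000 -1.0000]
Step 2: x=[4.5000 4.5000 9.7500 12.2500] v=[3.0000 -1.0000 -0.5000 -0.5000]
Step 3: x=[3.7500 6.6250 8.1250 12.2500] v=[-1.5000 4.2500 -3.2500 0.0000]
Step 4: x=[2.5625 8.0625 7.8125 11.6875] v=[-2.3750 2.8750 -0.6250 -1.1250]
Step 5: x=[2.8438 6.6250 9.5625 10.6875] v=[0.5625 -2.8750 3.5000 -2.0000]
Step 6: x=[3.5938 4.7657 10.4063 10.6250] v=[1.4999 -3.7187 1.6875 -0.1250]
Step 7: x=[3.1328 5.1407 8.5391 11.9532] v=[-0.9220 0.7500 -3.7344 2.6563]

Answer: 3.1328 5.1407 8.5391 11.9532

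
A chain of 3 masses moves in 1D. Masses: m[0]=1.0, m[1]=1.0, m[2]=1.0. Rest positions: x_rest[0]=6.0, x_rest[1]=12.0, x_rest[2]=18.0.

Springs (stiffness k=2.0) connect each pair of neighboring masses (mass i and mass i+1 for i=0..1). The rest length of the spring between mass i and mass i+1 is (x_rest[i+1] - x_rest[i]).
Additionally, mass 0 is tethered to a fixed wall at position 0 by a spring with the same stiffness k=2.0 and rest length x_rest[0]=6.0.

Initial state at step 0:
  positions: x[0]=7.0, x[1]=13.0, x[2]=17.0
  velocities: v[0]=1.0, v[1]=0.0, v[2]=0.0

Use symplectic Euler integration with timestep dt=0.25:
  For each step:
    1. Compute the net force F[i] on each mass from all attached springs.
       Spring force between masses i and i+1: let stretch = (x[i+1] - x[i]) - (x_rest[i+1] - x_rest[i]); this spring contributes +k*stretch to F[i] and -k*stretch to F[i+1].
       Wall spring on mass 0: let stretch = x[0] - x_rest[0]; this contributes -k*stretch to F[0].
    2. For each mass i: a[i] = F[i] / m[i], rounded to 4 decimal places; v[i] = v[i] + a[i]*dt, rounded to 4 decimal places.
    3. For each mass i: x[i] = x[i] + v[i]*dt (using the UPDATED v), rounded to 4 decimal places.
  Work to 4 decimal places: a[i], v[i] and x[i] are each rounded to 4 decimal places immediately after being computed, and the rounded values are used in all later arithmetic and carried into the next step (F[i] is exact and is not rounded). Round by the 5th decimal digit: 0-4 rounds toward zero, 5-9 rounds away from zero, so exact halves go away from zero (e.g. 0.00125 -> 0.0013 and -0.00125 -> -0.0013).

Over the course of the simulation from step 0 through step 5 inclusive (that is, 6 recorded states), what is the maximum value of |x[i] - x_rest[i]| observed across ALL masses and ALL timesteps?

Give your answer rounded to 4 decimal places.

Answer: 1.1250

Derivation:
Step 0: x=[7.0000 13.0000 17.0000] v=[1.0000 0.0000 0.0000]
Step 1: x=[7.1250 12.7500 17.2500] v=[0.5000 -1.0000 1.0000]
Step 2: x=[7.0625 12.3594 17.6875] v=[-0.2500 -1.5625 1.7500]
Step 3: x=[6.7793 11.9727 18.2090] v=[-1.1328 -1.5469 2.0860]
Step 4: x=[6.2979 11.7163 18.7010] v=[-1.9258 -1.0255 1.9679]
Step 5: x=[5.7065 11.6557 19.0699] v=[-2.3656 -0.2424 1.4756]
Max displacement = 1.1250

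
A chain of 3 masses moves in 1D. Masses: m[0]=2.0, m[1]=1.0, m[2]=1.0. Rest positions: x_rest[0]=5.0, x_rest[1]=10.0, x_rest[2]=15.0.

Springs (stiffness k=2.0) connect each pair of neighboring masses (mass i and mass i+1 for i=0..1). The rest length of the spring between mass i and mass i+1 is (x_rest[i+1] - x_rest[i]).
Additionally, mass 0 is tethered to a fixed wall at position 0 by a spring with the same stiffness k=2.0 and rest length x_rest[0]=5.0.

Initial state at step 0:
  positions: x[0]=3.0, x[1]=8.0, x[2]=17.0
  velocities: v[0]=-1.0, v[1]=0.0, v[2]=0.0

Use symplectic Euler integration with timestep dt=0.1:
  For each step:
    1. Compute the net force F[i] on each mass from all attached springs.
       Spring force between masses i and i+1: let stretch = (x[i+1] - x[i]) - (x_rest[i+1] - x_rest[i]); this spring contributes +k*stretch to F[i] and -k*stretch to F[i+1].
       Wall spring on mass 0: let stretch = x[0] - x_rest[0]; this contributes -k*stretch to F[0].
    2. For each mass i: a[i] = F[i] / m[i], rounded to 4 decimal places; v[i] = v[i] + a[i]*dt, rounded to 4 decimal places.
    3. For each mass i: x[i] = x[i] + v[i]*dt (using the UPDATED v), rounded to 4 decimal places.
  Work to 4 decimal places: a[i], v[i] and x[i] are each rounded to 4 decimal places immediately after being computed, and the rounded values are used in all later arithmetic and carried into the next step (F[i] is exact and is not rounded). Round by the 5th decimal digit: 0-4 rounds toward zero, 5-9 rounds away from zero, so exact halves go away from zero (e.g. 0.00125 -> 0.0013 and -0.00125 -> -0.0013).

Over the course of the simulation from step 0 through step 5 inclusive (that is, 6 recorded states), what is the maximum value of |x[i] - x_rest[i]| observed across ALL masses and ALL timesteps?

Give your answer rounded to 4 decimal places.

Step 0: x=[3.0000 8.0000 17.0000] v=[-1.0000 0.0000 0.0000]
Step 1: x=[2.9200 8.0800 16.9200] v=[-0.8000 0.8000 -0.8000]
Step 2: x=[2.8624 8.2336 16.7632] v=[-0.5760 1.5360 -1.5680]
Step 3: x=[2.8299 8.4504 16.5358] v=[-0.3251 2.1677 -2.2739]
Step 4: x=[2.8253 8.7165 16.2467] v=[-0.0460 2.6607 -2.8910]
Step 5: x=[2.8514 9.0154 15.9070] v=[0.2606 2.9885 -3.3970]
Max displacement = 2.1747

Answer: 2.1747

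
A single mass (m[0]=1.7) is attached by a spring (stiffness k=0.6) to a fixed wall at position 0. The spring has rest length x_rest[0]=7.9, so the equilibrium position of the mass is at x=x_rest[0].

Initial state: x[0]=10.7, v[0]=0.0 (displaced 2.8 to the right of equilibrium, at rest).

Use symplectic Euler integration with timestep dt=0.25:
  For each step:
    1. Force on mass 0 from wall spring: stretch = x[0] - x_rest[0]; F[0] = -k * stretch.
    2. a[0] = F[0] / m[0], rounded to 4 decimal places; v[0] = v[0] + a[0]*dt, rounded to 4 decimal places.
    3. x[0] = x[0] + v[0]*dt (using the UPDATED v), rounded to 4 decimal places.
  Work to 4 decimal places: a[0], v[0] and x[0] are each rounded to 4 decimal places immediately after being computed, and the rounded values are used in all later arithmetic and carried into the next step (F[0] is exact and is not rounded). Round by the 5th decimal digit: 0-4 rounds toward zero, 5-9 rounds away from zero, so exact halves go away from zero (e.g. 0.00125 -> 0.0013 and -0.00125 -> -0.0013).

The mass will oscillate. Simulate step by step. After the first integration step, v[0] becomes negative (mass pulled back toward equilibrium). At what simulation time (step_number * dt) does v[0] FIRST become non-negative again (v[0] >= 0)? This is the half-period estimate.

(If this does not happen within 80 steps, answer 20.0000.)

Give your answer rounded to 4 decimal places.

Answer: 5.5000

Derivation:
Step 0: x=[10.7000] v=[0.0000]
Step 1: x=[10.6382] v=[-0.2471]
Step 2: x=[10.5160] v=[-0.4887]
Step 3: x=[10.3361] v=[-0.7195]
Step 4: x=[10.1025] v=[-0.9345]
Step 5: x=[9.8203] v=[-1.1289]
Step 6: x=[9.4957] v=[-1.2984]
Step 7: x=[9.1359] v=[-1.4392]
Step 8: x=[8.7488] v=[-1.5483]
Step 9: x=[8.3430] v=[-1.6232]
Step 10: x=[7.9274] v=[-1.6623]
Step 11: x=[7.5112] v=[-1.6647]
Step 12: x=[7.1036] v=[-1.6304]
Step 13: x=[6.7136] v=[-1.5601]
Step 14: x=[6.3498] v=[-1.4554]
Step 15: x=[6.0202] v=[-1.3186]
Step 16: x=[5.7320] v=[-1.1527]
Step 17: x=[5.4917] v=[-0.9614]
Step 18: x=[5.3045] v=[-0.7489]
Step 19: x=[5.1745] v=[-0.5199]
Step 20: x=[5.1047] v=[-0.2794]
Step 21: x=[5.0965] v=[-0.0328]
Step 22: x=[5.1502] v=[0.2146]
First v>=0 after going negative at step 22, time=5.5000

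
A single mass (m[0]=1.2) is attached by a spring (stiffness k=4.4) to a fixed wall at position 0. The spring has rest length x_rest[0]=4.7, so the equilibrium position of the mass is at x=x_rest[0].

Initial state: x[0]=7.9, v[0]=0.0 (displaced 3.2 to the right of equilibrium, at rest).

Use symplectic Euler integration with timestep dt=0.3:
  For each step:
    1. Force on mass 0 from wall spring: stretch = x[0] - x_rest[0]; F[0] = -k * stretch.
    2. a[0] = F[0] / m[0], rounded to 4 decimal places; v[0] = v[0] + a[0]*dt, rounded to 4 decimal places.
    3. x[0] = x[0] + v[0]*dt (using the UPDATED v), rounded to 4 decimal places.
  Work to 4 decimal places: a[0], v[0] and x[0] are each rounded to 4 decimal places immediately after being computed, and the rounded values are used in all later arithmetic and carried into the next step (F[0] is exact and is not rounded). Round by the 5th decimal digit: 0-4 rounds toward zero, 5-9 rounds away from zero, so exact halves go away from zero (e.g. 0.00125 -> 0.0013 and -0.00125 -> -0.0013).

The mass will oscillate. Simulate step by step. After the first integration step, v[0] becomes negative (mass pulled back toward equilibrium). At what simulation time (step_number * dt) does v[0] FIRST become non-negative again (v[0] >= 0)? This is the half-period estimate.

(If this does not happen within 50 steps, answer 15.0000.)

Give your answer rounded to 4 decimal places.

Step 0: x=[7.9000] v=[0.0000]
Step 1: x=[6.8440] v=[-3.5200]
Step 2: x=[5.0805] v=[-5.8784]
Step 3: x=[3.1914] v=[-6.2970]
Step 4: x=[1.8001] v=[-4.6376]
Step 5: x=[1.3658] v=[-1.4477]
Step 6: x=[2.0318] v=[2.2199]
First v>=0 after going negative at step 6, time=1.8000

Answer: 1.8000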